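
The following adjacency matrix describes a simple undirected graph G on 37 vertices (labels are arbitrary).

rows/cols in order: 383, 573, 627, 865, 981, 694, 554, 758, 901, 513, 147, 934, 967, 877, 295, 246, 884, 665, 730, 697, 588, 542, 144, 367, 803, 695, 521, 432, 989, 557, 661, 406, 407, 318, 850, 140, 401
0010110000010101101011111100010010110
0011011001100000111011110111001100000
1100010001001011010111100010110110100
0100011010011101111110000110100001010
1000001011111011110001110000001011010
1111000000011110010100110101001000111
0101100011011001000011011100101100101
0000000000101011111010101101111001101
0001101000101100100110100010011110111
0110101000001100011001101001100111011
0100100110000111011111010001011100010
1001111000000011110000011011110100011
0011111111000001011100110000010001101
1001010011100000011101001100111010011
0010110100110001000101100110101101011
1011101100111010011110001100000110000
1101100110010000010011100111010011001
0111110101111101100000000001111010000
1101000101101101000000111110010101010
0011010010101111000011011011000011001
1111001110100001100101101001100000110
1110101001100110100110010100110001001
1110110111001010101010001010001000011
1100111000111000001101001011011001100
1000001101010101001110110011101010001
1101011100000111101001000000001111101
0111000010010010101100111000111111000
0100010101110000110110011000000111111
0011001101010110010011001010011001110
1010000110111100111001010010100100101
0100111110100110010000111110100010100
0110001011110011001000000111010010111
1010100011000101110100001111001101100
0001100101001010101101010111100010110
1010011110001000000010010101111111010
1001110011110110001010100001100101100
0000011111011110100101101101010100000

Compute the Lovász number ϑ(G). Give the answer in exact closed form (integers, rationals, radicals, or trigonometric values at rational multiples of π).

Vertex 367 has 18 neighbors: 383, 573, 981, 694, 554, 147, 934, 967, 730, 697, 542, 803, 521, 432, 557, 661, 318, 850.
N(665) = {573, 627, 865, 981, 694, 758, 513, 147, 934, 967, 877, 246, 884, 432, 989, 557, 661, 407}, |N(665)| = 18.
deg(588) = 18; N(588) = {383, 573, 627, 865, 554, 758, 901, 147, 246, 884, 697, 542, 144, 803, 432, 989, 850, 140}.
N(967) = {627, 865, 981, 694, 554, 758, 901, 513, 246, 665, 730, 697, 144, 367, 557, 318, 850, 401}, |N(967)| = 18.
G on 37 vertices is 18-regular; SR(37,18,8,9) — a Paley graph.
Distinct eigenvalues (to 6 d.p.): [18.0, 2.541381, -3.541381].
Lovász: ϑ = −37(-sqrt(37)/2 - 1/2)/(18+-(-sqrt(37)/2 - 1/2)) = sqrt(37).
= 6.082763… (decimal).

sqrt(37)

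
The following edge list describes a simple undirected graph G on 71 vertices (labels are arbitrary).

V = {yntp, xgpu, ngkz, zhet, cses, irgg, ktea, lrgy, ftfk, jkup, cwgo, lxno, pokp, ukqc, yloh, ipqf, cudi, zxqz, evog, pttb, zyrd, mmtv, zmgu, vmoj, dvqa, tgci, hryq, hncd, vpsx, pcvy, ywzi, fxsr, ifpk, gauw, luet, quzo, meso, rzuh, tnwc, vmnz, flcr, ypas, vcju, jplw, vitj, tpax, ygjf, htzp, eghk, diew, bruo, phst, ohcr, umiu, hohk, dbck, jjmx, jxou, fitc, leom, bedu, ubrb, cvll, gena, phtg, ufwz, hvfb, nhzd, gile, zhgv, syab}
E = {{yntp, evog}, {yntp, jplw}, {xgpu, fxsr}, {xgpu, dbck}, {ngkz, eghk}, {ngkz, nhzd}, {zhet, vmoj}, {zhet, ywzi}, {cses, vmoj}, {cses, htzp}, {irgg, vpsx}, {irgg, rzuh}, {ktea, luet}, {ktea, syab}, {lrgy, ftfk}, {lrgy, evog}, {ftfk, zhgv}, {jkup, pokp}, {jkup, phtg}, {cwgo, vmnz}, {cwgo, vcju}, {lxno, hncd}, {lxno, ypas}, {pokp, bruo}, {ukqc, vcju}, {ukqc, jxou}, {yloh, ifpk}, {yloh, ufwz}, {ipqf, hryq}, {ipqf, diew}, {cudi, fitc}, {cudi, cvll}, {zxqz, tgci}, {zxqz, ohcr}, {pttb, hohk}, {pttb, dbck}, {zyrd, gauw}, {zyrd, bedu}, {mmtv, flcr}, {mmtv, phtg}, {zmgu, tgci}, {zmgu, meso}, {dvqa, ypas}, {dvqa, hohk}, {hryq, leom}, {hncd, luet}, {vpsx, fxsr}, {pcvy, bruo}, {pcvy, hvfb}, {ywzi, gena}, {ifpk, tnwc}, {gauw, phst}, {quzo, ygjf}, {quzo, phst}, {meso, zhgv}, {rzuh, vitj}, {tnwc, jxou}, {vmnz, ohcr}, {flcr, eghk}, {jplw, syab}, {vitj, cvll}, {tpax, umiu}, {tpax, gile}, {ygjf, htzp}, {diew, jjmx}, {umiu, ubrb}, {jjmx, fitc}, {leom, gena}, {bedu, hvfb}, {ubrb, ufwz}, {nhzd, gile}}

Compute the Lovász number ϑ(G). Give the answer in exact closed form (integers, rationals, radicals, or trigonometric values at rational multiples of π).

71*cos(pi/71)/(cos(pi/71) + 1)

deg(hvfb) = 2; N(hvfb) = {pcvy, bedu}.
N(rzuh) = {irgg, vitj}, |N(rzuh)| = 2.
N(cses) = {vmoj, htzp}, |N(cses)| = 2.
N(ygjf) = {quzo, htzp}, |N(ygjf)| = 2.
Regular of degree 2 on 71 vertices: a single 71-cycle (edge-transitive).
spec(A) ≈ [2.0, 1.992174, 1.968756, 1.92993, 1.876, 1.807387, 1.724629, 1.628374, 1.519374, 1.398483, 1.266648, 1.124899, 0.974346, 0.816167, 0.651601, 0.481935, 0.308498, 0.132646, -0.044244, -0.220788, -0.395604, -0.567324, -0.734603, -0.896134, -1.05065, -1.196945, -1.333871, -1.460358, -1.575416, -1.678144, -1.767738, -1.843498, -1.904829, -1.951253, -1.982405, -1.998042] (distinct, 6 d.p.).
Lovász (edge-transitive): ϑ = −71·(-2*cos(pi/71))/((2)−(-2*cos(pi/71))) = 71*cos(pi/71)/(cos(pi/71) + 1).
Numerically 35.4826183.
Check 35 ≤ 71*cos(pi/71)/(cos(pi/71) + 1) ≤ 36: both strict.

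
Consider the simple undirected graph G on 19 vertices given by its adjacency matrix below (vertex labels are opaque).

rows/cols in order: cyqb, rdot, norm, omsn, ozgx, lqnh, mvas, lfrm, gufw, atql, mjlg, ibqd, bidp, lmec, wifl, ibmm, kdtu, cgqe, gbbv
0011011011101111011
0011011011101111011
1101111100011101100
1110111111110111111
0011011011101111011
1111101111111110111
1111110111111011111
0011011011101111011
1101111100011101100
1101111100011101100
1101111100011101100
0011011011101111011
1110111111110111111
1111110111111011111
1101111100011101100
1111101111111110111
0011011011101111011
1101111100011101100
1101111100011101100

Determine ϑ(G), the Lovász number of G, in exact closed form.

7

Vertex bidp has 17 neighbors: cyqb, rdot, norm, ozgx, lqnh, mvas, lfrm, gufw, atql, mjlg, ibqd, lmec, wifl, ibmm, kdtu, cgqe, gbbv.
Vertex ibqd has 13 neighbors: norm, omsn, lqnh, mvas, gufw, atql, mjlg, bidp, lmec, wifl, ibmm, cgqe, gbbv.
N(lqnh) = {cyqb, rdot, norm, omsn, ozgx, mvas, lfrm, gufw, atql, mjlg, ibqd, bidp, lmec, wifl, kdtu, cgqe, gbbv}, |N(lqnh)| = 17.
Vertex cyqb has 13 neighbors: norm, omsn, lqnh, mvas, gufw, atql, mjlg, bidp, lmec, wifl, ibmm, cgqe, gbbv.
K_{7,6,2,2,2} (perfect); ϑ(G) = α(G) = max{7,6,2,2,2} = 7.
Numerically 7.0000.
Check 7 ≤ 7 ≤ 7: collapsed.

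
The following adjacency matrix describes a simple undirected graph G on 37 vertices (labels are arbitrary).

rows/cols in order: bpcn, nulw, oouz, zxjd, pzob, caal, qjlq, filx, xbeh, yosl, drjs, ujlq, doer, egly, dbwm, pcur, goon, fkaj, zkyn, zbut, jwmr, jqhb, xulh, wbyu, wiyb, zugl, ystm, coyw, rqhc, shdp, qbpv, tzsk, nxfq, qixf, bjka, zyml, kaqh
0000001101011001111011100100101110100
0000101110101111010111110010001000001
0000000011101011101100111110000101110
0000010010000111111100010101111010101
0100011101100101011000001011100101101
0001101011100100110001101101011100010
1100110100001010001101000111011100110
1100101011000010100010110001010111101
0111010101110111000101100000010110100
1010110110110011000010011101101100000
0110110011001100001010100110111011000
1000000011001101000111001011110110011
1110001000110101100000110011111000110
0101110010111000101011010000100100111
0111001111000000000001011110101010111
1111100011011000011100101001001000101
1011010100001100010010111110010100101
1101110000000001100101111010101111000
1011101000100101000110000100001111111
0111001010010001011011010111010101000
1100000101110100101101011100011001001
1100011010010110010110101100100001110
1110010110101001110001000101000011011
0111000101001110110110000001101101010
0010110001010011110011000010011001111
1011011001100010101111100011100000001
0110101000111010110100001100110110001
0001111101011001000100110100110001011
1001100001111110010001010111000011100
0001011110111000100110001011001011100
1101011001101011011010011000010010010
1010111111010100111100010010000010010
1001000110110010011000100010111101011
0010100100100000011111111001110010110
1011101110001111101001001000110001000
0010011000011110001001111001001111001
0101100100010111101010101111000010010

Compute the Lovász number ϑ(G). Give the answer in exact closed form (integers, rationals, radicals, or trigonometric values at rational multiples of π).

Vertex jqhb has 18 neighbors: bpcn, nulw, caal, qjlq, xbeh, ujlq, egly, dbwm, fkaj, zbut, jwmr, xulh, wiyb, zugl, rqhc, qixf, bjka, zyml.
N(rqhc) = {bpcn, zxjd, pzob, yosl, drjs, ujlq, doer, egly, dbwm, fkaj, jqhb, wbyu, zugl, ystm, coyw, nxfq, qixf, bjka}, |N(rqhc)| = 18.
deg(qbpv) = 18; N(qbpv) = {bpcn, nulw, zxjd, caal, qjlq, yosl, drjs, doer, dbwm, pcur, fkaj, zkyn, jwmr, wbyu, wiyb, shdp, nxfq, zyml}.
N(wiyb) = {oouz, pzob, caal, yosl, ujlq, dbwm, pcur, goon, fkaj, jwmr, jqhb, ystm, shdp, qbpv, qixf, bjka, zyml, kaqh}, |N(wiyb)| = 18.
Regular of degree 18 on 37 vertices: SR(37,18,8,9) — a Paley graph.
The 3 distinct eigenvalues: [18.0, 2.541, -3.541].
Lovász: ϑ = −37(-sqrt(37)/2 - 1/2)/(18+-(-sqrt(37)/2 - 1/2)) = sqrt(37).
= 6.08276… (decimal).

sqrt(37)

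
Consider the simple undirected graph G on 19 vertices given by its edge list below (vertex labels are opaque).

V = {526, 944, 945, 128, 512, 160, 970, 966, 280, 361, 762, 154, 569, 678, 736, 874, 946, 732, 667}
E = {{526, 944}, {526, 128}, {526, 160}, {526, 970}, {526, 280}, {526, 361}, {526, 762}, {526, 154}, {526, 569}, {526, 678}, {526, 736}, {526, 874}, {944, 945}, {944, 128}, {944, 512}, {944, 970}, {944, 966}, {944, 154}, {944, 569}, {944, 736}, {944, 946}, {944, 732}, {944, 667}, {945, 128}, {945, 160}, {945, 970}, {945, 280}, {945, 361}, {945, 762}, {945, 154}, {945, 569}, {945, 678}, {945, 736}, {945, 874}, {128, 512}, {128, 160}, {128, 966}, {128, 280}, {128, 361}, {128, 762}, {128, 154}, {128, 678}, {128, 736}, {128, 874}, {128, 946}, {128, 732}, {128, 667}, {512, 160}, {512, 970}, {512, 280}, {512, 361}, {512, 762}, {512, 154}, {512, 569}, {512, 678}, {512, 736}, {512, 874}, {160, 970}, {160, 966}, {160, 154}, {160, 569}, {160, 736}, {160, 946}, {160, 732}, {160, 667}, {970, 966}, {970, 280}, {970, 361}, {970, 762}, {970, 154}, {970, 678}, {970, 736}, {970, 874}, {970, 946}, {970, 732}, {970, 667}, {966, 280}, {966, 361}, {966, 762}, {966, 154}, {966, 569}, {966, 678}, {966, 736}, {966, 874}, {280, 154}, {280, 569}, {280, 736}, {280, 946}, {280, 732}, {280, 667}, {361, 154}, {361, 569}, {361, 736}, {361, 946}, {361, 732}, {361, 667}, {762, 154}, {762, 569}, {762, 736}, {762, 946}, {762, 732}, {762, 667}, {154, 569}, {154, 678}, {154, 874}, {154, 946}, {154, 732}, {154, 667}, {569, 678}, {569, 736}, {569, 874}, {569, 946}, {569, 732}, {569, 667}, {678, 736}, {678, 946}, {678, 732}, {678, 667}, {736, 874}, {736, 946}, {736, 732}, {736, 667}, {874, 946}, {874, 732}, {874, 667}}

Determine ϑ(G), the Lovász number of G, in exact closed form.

7

Vertex 678 has 12 neighbors: 526, 945, 128, 512, 970, 966, 154, 569, 736, 946, 732, 667.
deg(128) = 16; N(128) = {526, 944, 945, 512, 160, 966, 280, 361, 762, 154, 678, 736, 874, 946, 732, 667}.
N(732) = {944, 128, 160, 970, 280, 361, 762, 154, 569, 678, 736, 874}, |N(732)| = 12.
Vertex 970 has 16 neighbors: 526, 944, 945, 512, 160, 966, 280, 361, 762, 154, 678, 736, 874, 946, 732, 667.
G = K_{7,7,3,2}: α = 7 = χ(Ḡ), so ϑ = 7.
Numerically 7.000000.
Lovász sandwich 7 ≤ 7 ≤ 7: collapsed.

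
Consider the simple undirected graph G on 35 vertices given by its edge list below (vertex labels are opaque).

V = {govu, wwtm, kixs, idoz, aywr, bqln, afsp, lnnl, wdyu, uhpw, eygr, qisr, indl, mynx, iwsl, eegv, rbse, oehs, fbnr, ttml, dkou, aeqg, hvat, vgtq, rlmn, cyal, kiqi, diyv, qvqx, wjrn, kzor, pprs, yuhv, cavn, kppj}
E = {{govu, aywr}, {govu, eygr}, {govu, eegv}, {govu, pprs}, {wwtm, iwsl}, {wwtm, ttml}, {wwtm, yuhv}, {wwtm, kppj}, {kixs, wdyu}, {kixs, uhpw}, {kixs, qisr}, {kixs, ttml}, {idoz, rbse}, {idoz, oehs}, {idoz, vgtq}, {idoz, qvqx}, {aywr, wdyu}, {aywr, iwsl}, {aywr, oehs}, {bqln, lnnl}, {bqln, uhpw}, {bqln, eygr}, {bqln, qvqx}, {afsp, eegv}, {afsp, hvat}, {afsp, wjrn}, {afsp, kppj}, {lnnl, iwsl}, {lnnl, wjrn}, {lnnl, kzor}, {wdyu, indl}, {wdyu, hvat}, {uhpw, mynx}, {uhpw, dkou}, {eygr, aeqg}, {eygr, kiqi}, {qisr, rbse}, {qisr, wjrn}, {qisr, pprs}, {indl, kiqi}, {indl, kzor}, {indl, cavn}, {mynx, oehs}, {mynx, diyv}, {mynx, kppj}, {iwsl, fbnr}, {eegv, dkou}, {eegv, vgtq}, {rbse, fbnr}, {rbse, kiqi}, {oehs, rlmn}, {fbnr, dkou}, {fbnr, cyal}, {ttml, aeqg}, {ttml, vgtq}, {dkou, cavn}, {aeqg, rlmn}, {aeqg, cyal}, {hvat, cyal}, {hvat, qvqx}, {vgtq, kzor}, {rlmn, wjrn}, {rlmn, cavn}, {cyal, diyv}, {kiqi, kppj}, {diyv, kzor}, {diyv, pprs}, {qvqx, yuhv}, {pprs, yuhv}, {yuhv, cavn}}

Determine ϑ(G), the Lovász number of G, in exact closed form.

Vertex iwsl has 4 neighbors: wwtm, aywr, lnnl, fbnr.
deg(wdyu) = 4; N(wdyu) = {kixs, aywr, indl, hvat}.
Vertex idoz has 4 neighbors: rbse, oehs, vgtq, qvqx.
Vertex aywr has 4 neighbors: govu, wdyu, iwsl, oehs.
Regular of degree 4 on 35 vertices: Kneser-type, 3-subsets of [7].
The 4 distinct eigenvalues: [4.0, 2.0, -1.0, -3.0].
With N=35: ϑ(G) = 35·(-1*(-3))/(4−(-3)) = 15.
ϑ(G) ≈ 15.00000000.

15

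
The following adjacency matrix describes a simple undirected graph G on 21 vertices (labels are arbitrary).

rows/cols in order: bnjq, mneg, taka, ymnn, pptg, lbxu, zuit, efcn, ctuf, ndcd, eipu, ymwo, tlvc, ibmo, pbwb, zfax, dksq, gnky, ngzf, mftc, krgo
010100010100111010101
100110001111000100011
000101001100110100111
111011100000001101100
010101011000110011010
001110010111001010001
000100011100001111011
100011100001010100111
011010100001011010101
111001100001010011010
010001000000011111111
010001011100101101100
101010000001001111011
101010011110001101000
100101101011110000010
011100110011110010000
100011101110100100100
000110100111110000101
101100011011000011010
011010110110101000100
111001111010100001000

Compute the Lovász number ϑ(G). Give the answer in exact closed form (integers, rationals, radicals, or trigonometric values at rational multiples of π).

6

N(ymwo) = {mneg, lbxu, efcn, ctuf, ndcd, tlvc, pbwb, zfax, gnky, ngzf}, |N(ymwo)| = 10.
Vertex gnky has 10 neighbors: ymnn, pptg, zuit, ndcd, eipu, ymwo, tlvc, ibmo, ngzf, krgo.
deg(eipu) = 10; N(eipu) = {mneg, lbxu, ibmo, pbwb, zfax, dksq, gnky, ngzf, mftc, krgo}.
N(ibmo) = {bnjq, taka, pptg, efcn, ctuf, ndcd, eipu, pbwb, zfax, gnky}, |N(ibmo)| = 10.
deg(v) = 10 for all v (|V|=21); Kneser K(7,2) on C(7,2)=21 vertices.
spec(A) ≈ [10.0, 1.0, -4.0] (distinct, 3 d.p.).
With N=21: ϑ(G) = 21·(-1*(-4))/(10−(-4)) = 6.
= 6.00000… (decimal).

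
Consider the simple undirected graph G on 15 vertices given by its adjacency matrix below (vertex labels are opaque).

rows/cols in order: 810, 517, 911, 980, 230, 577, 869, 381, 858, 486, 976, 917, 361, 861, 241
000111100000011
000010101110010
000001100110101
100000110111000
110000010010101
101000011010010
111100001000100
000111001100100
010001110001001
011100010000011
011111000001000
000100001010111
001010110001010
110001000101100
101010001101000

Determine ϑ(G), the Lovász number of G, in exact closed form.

5

deg(869) = 6; N(869) = {810, 517, 911, 980, 858, 361}.
deg(230) = 6; N(230) = {810, 517, 381, 976, 361, 241}.
N(917) = {980, 858, 976, 361, 861, 241}, |N(917)| = 6.
N(517) = {230, 869, 858, 486, 976, 861}, |N(517)| = 6.
deg(v) = 6 for all v (|V|=15); Kneser K(6,2) on C(6,2)=15 vertices.
Distinct eigenvalues (to 4 d.p.): [6.0, 1.0, -3.0].
ϑ = −N·λ_min/(λ_max−λ_min) = −15·(-3)/(6−(-3)) = 5.
Numerically 5.00000.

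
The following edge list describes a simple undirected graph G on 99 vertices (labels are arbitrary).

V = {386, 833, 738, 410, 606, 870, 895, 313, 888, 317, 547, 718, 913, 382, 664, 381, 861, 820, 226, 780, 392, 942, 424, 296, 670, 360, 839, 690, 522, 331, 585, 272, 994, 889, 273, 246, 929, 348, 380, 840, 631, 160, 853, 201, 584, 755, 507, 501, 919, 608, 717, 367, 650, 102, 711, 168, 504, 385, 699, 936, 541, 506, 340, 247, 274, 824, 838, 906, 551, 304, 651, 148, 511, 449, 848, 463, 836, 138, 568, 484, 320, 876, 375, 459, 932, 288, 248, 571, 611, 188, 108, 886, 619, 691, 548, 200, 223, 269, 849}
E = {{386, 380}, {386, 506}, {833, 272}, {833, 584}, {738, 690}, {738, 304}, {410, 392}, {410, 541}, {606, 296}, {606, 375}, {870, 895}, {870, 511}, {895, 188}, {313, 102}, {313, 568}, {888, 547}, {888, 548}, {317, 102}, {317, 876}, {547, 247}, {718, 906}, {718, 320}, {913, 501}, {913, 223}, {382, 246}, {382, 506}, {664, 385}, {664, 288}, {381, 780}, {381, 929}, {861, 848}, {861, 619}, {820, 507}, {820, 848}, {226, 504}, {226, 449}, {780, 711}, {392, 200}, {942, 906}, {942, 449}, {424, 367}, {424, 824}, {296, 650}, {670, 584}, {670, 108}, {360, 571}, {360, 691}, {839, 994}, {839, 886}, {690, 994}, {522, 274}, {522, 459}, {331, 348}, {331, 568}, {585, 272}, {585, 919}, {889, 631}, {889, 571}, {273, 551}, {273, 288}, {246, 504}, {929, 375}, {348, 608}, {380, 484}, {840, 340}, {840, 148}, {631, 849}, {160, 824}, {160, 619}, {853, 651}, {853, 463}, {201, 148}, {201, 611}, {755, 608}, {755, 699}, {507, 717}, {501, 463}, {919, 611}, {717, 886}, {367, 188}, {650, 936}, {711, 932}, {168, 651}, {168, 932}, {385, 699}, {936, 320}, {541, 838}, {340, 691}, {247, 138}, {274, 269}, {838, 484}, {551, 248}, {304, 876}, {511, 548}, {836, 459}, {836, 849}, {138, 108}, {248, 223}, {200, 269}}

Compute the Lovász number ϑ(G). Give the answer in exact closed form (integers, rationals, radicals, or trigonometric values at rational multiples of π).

Vertex 313 has 2 neighbors: 102, 568.
Vertex 296 has 2 neighbors: 606, 650.
deg(889) = 2; N(889) = {631, 571}.
Vertex 895 has 2 neighbors: 870, 188.
2-regular, N=99; this is C_{99}, the 99-cycle.
A has 50 distinct eigenvalues ≈ [2.0, 1.99597, 1.98391, 1.96386, 1.9359, 1.90014, 1.85674, 1.80585, 1.7477, 1.68251, 1.61054, 1.53209, 1.44747, 1.35702, 1.26111, 1.16011, 1.05445, 0.94454, 0.83083, 0.71377, 0.59384, 0.47152, 0.3473, 0.22168, 0.09516, -0.03173, -0.1585, -0.28463, -0.40961, -0.53295, -0.65414, -0.77269, -0.88813, -1.0, -1.10784, -1.21122, -1.30972, -1.40295, -1.49053, -1.57211, -1.64735, -1.71597, -1.77767, -1.83222, -1.87939, -1.91899, -1.95086, -1.97488, -1.99094, -1.99899].
Lovász (edge-transitive): ϑ = −99·(-2*cos(pi/99))/((2)−(-2*cos(pi/99))) = 99*cos(pi/99)/(cos(pi/99) + 1).
= 49.4875363… (decimal).
Check 49 ≤ 99*cos(pi/99)/(cos(pi/99) + 1) ≤ 50: both strict.

99*cos(pi/99)/(cos(pi/99) + 1)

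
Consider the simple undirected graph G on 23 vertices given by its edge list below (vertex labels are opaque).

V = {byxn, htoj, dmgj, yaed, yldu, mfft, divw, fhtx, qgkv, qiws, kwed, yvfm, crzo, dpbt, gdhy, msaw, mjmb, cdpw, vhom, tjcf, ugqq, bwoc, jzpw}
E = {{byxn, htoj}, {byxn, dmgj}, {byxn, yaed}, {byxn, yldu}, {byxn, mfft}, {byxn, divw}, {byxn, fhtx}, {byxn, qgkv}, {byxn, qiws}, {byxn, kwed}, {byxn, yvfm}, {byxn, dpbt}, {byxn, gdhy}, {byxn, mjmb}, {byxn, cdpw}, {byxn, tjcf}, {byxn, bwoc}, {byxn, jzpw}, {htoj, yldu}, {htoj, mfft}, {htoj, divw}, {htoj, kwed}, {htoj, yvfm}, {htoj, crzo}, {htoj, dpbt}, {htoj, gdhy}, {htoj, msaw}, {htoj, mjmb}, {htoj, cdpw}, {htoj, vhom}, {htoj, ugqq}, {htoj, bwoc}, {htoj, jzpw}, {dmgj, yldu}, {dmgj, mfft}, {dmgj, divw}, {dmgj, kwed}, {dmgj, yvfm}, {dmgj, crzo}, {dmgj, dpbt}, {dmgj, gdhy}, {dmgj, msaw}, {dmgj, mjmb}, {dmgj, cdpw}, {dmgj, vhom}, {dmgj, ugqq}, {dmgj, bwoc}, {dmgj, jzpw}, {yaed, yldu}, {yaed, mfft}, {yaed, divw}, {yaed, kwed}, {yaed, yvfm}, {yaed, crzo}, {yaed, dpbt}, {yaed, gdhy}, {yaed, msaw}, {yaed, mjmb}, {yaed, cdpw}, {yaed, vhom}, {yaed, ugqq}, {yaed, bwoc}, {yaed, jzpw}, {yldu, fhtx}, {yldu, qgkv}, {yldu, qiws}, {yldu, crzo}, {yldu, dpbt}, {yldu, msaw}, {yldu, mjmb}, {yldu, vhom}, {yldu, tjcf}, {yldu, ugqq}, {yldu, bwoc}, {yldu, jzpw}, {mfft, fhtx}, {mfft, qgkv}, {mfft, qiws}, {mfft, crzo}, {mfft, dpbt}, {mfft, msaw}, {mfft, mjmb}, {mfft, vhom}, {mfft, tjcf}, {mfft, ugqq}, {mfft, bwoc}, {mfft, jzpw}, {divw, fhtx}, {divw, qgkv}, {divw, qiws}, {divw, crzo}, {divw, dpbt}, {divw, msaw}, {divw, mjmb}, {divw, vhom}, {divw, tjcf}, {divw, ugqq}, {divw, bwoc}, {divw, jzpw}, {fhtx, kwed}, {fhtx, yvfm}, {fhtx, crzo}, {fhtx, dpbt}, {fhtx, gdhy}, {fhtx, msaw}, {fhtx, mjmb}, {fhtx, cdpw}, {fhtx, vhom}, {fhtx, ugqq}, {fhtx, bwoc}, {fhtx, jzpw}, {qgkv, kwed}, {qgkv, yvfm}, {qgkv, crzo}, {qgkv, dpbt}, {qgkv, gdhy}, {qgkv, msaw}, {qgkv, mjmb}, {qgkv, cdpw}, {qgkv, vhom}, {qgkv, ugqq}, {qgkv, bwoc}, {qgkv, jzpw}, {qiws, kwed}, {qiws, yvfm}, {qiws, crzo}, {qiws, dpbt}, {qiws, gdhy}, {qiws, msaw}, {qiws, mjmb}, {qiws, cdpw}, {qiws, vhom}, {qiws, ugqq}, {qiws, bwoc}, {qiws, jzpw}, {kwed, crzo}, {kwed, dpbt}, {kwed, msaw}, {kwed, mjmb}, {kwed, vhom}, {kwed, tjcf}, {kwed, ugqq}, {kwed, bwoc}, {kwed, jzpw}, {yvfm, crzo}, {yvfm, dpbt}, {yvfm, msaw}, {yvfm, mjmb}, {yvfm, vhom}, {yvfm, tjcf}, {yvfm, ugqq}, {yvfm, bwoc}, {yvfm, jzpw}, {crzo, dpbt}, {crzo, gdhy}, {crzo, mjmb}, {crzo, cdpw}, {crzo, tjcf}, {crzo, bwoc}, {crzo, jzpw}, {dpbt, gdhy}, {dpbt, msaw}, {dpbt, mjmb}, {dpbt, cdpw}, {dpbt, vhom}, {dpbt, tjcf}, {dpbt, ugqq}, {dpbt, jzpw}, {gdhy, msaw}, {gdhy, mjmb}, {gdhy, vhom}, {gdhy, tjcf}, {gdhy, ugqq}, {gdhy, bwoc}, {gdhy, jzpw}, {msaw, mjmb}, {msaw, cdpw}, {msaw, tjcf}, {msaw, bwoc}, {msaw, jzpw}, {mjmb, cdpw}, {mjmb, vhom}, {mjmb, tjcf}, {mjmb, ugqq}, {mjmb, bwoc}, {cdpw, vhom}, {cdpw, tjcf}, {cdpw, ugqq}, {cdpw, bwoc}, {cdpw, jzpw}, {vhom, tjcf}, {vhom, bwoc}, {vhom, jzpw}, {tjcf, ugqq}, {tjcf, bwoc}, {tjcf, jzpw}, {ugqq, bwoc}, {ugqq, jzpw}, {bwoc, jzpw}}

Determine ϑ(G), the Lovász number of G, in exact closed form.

7

deg(dmgj) = 16; N(dmgj) = {byxn, yldu, mfft, divw, kwed, yvfm, crzo, dpbt, gdhy, msaw, mjmb, cdpw, vhom, ugqq, bwoc, jzpw}.
Vertex bwoc has 21 neighbors: byxn, htoj, dmgj, yaed, yldu, mfft, divw, fhtx, qgkv, qiws, kwed, yvfm, crzo, gdhy, msaw, mjmb, cdpw, vhom, tjcf, ugqq, jzpw.
deg(divw) = 16; N(divw) = {byxn, htoj, dmgj, yaed, fhtx, qgkv, qiws, crzo, dpbt, msaw, mjmb, vhom, tjcf, ugqq, bwoc, jzpw}.
Vertex msaw has 18 neighbors: htoj, dmgj, yaed, yldu, mfft, divw, fhtx, qgkv, qiws, kwed, yvfm, dpbt, gdhy, mjmb, cdpw, tjcf, bwoc, jzpw.
G = K_{7,7,5,2,2}: α = 7 = χ(Ḡ), so ϑ = 7.
≈ 7.00000000 (to 8 d.p.).
α=7, χ(Ḡ)=7; ϑ=7 lies between (collapsed).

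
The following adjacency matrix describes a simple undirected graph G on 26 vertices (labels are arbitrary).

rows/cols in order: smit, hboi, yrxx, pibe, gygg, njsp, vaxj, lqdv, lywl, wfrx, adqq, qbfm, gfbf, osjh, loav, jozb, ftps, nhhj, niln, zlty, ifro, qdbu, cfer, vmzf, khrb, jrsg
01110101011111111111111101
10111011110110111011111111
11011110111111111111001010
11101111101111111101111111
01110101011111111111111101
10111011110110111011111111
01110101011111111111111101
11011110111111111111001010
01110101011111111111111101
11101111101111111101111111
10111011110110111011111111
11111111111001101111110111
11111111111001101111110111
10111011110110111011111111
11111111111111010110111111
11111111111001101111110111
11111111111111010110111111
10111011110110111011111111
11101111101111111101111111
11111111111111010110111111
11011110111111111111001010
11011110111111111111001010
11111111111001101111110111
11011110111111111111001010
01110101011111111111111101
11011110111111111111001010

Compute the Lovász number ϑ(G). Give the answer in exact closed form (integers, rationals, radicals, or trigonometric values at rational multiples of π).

6

N(niln) = {smit, hboi, yrxx, gygg, njsp, vaxj, lqdv, lywl, adqq, qbfm, gfbf, osjh, loav, jozb, ftps, nhhj, zlty, ifro, qdbu, cfer, vmzf, khrb, jrsg}, |N(niln)| = 23.
deg(ftps) = 23; N(ftps) = {smit, hboi, yrxx, pibe, gygg, njsp, vaxj, lqdv, lywl, wfrx, adqq, qbfm, gfbf, osjh, jozb, nhhj, niln, ifro, qdbu, cfer, vmzf, khrb, jrsg}.
Vertex ifro has 20 neighbors: smit, hboi, pibe, gygg, njsp, vaxj, lywl, wfrx, adqq, qbfm, gfbf, osjh, loav, jozb, ftps, nhhj, niln, zlty, cfer, khrb.
N(lqdv) = {smit, hboi, pibe, gygg, njsp, vaxj, lywl, wfrx, adqq, qbfm, gfbf, osjh, loav, jozb, ftps, nhhj, niln, zlty, cfer, khrb}, |N(lqdv)| = 20.
Complete 6-partite, parts [6, 5, 5, 4, 3, 3]: perfect, ϑ = α = 6.
ϑ(G) ≈ 6.000000.
Sandwich: α(G)=6 ≤ ϑ(G)=6 ≤ χ(Ḡ)=6 (collapsed).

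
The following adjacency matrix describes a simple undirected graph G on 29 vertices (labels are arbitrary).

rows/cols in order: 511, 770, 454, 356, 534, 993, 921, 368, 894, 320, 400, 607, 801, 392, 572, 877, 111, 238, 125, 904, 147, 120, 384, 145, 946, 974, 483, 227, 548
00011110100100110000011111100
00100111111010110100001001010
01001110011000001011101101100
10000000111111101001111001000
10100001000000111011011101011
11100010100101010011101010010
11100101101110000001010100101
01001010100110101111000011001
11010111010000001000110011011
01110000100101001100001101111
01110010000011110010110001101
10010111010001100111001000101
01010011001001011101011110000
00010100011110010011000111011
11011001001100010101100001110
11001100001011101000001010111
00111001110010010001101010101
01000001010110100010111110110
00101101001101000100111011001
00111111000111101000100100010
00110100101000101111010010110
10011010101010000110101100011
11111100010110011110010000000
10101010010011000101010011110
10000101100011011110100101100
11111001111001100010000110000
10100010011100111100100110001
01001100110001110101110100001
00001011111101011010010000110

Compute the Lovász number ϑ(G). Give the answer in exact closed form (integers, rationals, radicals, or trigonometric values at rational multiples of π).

deg(454) = 14; N(454) = {770, 534, 993, 921, 320, 400, 111, 125, 904, 147, 384, 145, 974, 483}.
deg(974) = 14; N(974) = {511, 770, 454, 356, 534, 368, 894, 320, 400, 392, 572, 125, 145, 946}.
deg(111) = 14; N(111) = {454, 356, 534, 368, 894, 320, 801, 877, 904, 147, 384, 946, 483, 548}.
deg(392) = 14; N(392) = {356, 993, 320, 400, 607, 801, 877, 125, 904, 145, 946, 974, 227, 548}.
14-regular, N=29; Paley(29): SR with (k,λ,μ)=(14,6,7).
A has 3 distinct eigenvalues ≈ [14.0, 2.192582, -3.192582].
Lovász: ϑ = −29(-sqrt(29)/2 - 1/2)/(14+-(-sqrt(29)/2 - 1/2)) = sqrt(29).
≈ 5.3852 (to 4 d.p.).

sqrt(29)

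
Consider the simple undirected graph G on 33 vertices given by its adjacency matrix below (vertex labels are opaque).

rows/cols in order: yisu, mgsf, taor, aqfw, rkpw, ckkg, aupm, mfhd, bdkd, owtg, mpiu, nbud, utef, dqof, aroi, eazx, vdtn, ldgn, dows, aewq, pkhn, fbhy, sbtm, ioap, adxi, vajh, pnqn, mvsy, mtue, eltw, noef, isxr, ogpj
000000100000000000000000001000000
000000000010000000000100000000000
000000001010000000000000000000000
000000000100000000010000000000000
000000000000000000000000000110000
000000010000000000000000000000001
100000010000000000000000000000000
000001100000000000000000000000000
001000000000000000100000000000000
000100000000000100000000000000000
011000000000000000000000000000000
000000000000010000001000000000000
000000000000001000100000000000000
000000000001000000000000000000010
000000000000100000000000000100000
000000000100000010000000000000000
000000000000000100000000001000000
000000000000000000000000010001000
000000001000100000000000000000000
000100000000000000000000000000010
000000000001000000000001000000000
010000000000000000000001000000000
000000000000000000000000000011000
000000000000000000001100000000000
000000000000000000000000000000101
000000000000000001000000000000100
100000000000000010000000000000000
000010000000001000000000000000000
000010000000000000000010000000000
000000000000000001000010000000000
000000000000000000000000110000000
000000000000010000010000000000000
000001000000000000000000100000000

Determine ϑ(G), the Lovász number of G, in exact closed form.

deg(pkhn) = 2; N(pkhn) = {nbud, ioap}.
N(adxi) = {noef, ogpj}, |N(adxi)| = 2.
Vertex nbud has 2 neighbors: dqof, pkhn.
N(owtg) = {aqfw, eazx}, |N(owtg)| = 2.
deg(v) = 2 for all v (|V|=33); connected 2-regular on 33 ⇒ C_{33}.
A has 17 distinct eigenvalues ≈ [2.0, 1.9639, 1.8567, 1.6825, 1.4475, 1.1601, 0.8308, 0.4715, 0.0952, -0.2846, -0.6541, -1.0, -1.3097, -1.5721, -1.7777, -1.919, -1.9909].
Lovász: ϑ = −33(-2*cos(pi/33))/(2+-(-1)*2*cos(pi/33)) = 33*cos(pi/33)/(cos(pi/33) + 1).
≈ 16.4625586 (to 7 d.p.).
16 ≤ 33*cos(pi/33)/(cos(pi/33) + 1) ≤ 17: both strict.

33*cos(pi/33)/(cos(pi/33) + 1)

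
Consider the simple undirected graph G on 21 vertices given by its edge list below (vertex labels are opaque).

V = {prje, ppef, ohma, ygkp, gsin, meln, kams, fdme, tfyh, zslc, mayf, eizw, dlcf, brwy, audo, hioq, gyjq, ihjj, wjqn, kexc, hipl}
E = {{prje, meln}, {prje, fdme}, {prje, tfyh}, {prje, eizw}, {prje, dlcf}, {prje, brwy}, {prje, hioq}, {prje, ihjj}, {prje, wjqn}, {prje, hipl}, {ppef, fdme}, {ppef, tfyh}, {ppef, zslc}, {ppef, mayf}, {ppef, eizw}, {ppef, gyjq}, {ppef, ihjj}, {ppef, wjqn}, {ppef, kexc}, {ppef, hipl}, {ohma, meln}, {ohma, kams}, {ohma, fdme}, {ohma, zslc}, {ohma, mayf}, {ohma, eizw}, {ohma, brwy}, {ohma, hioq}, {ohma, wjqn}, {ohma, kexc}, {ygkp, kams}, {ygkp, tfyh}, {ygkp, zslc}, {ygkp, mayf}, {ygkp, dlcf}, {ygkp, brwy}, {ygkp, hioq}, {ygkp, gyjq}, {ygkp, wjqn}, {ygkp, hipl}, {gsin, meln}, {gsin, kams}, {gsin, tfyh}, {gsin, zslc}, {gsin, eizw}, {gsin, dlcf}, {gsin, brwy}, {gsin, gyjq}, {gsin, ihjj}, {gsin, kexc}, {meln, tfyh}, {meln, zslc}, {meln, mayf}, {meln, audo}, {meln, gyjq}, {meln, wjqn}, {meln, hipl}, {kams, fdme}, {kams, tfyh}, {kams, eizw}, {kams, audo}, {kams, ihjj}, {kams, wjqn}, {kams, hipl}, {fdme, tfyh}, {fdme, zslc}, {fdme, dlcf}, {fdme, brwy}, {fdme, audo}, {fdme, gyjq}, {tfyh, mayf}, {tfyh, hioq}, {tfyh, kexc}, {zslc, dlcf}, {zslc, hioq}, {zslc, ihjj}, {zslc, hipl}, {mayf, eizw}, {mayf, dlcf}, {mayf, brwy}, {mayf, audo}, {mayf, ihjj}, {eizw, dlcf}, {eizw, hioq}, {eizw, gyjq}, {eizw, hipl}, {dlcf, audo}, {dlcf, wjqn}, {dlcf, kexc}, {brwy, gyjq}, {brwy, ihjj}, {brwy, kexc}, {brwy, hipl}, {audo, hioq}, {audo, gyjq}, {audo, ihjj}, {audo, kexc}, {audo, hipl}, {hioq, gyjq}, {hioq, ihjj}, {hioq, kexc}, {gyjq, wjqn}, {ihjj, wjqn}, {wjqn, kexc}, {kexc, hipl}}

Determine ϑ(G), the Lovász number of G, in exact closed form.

6

Vertex tfyh has 10 neighbors: prje, ppef, ygkp, gsin, meln, kams, fdme, mayf, hioq, kexc.
N(gyjq) = {ppef, ygkp, gsin, meln, fdme, eizw, brwy, audo, hioq, wjqn}, |N(gyjq)| = 10.
Vertex audo has 10 neighbors: meln, kams, fdme, mayf, dlcf, hioq, gyjq, ihjj, kexc, hipl.
Vertex ihjj has 10 neighbors: prje, ppef, gsin, kams, zslc, mayf, brwy, audo, hioq, wjqn.
Every vertex has degree 10 (N=21); Kneser-type, 2-subsets of [7].
The 3 distinct eigenvalues: [10.0, 1.0, -4.0].
With N=21: ϑ(G) = 21·(-1*(-4))/(10−(-4)) = 6.
Numerically 6.0000.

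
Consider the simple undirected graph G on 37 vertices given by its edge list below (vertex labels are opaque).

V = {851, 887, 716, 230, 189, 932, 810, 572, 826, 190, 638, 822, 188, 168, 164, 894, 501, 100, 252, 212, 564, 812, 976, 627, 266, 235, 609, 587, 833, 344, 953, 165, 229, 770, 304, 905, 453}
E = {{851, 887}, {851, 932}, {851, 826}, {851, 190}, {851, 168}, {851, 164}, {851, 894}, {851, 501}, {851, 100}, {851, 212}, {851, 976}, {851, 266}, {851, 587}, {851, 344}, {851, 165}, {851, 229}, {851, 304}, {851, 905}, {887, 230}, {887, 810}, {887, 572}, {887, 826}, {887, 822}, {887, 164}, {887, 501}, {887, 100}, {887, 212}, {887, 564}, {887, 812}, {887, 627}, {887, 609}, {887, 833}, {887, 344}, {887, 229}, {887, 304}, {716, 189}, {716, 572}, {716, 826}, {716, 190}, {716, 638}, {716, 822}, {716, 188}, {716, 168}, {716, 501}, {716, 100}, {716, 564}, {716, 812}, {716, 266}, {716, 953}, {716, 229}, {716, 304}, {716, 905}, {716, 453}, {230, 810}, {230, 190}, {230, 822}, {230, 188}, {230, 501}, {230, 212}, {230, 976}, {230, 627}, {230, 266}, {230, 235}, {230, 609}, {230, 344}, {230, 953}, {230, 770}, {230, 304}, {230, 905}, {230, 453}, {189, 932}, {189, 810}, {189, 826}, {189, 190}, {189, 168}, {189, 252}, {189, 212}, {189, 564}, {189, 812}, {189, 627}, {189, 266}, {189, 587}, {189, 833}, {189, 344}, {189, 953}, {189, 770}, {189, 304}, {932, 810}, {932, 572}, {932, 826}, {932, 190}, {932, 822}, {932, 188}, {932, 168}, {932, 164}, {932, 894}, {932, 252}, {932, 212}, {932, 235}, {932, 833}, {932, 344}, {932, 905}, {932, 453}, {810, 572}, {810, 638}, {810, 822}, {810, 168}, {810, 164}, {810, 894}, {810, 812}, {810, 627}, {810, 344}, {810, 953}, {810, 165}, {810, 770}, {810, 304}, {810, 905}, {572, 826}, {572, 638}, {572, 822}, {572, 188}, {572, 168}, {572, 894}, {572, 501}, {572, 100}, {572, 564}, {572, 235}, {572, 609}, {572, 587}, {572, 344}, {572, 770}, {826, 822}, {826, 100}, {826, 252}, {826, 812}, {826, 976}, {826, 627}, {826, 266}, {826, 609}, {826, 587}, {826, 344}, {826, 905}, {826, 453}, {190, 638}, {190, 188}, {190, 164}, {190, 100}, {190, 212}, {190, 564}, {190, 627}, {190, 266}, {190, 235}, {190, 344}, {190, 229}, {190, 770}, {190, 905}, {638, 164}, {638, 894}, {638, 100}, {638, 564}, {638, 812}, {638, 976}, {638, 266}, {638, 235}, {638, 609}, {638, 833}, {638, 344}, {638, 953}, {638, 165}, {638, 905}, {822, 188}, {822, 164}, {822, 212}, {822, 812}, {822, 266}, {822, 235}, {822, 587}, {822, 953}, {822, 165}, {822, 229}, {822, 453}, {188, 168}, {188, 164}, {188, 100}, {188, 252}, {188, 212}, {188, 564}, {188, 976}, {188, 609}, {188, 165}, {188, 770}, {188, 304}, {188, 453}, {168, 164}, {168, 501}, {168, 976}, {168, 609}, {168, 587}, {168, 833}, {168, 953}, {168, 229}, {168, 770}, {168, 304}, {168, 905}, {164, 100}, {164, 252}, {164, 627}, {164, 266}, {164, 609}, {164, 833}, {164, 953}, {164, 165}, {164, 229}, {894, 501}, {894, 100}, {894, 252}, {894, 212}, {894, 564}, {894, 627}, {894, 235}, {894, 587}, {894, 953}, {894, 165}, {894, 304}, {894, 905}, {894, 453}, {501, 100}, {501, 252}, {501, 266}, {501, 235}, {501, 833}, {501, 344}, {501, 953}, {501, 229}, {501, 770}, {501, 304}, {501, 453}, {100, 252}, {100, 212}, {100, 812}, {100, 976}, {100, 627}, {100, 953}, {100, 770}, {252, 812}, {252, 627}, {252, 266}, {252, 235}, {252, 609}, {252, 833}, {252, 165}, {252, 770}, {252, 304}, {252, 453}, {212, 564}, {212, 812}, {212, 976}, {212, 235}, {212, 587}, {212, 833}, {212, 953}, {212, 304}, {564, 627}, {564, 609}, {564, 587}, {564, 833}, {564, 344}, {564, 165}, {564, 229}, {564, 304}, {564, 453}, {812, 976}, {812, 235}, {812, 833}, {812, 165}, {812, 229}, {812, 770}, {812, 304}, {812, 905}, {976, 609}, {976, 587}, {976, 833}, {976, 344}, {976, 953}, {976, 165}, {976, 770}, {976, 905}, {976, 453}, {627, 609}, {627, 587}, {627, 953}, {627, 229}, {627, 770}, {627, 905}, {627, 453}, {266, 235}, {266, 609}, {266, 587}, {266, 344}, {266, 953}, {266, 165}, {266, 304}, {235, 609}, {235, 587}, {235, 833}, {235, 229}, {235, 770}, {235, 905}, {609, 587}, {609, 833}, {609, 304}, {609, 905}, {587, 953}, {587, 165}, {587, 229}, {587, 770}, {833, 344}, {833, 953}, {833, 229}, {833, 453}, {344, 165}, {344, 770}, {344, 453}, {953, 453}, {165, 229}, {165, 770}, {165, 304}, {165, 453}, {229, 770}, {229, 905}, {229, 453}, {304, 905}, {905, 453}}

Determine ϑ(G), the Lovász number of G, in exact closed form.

N(905) = {851, 716, 230, 932, 810, 826, 190, 638, 168, 894, 812, 976, 627, 235, 609, 229, 304, 453}, |N(905)| = 18.
N(190) = {851, 716, 230, 189, 932, 638, 188, 164, 100, 212, 564, 627, 266, 235, 344, 229, 770, 905}, |N(190)| = 18.
deg(344) = 18; N(344) = {851, 887, 230, 189, 932, 810, 572, 826, 190, 638, 501, 564, 976, 266, 833, 165, 770, 453}.
deg(564) = 18; N(564) = {887, 716, 189, 572, 190, 638, 188, 894, 212, 627, 609, 587, 833, 344, 165, 229, 304, 453}.
18-regular, N=37; strongly regular (37,18,8,9).
A has 3 distinct eigenvalues ≈ [18.0, 2.541, -3.541].
ϑ = −N·λ_min/(λ_max−λ_min) = −37·(-sqrt(37)/2 - 1/2)/(18−(-sqrt(37)/2 - 1/2)) = sqrt(37).
≈ 6.08276253 (to 8 d.p.).

sqrt(37)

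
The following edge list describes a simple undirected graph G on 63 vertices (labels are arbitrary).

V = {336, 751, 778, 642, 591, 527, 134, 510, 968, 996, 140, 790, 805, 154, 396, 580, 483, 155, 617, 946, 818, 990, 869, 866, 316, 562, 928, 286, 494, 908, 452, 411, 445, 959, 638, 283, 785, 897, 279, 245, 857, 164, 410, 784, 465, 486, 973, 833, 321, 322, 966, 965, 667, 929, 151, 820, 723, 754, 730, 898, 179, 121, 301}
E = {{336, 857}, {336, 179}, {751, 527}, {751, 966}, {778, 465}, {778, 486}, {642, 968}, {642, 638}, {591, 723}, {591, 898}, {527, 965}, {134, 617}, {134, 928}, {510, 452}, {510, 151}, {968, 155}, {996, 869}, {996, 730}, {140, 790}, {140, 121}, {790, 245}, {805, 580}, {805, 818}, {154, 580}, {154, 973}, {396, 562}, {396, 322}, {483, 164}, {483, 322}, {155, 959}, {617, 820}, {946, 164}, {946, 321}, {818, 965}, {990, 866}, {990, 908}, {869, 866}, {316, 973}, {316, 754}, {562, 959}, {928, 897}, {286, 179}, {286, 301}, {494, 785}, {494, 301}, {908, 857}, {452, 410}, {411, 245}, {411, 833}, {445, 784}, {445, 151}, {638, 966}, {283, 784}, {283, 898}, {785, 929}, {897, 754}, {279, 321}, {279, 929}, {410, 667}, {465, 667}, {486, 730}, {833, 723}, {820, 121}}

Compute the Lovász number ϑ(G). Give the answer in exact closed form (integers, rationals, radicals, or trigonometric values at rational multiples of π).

Vertex 990 has 2 neighbors: 866, 908.
deg(286) = 2; N(286) = {179, 301}.
N(396) = {562, 322}, |N(396)| = 2.
Vertex 778 has 2 neighbors: 465, 486.
Every vertex has degree 2 (N=63); connected 2-regular on 63 ⇒ C_{63}.
spec(A) ≈ [2.0, 1.99, 1.96, 1.911, 1.843, 1.756, 1.652, 1.532, 1.396, 1.247, 1.085, 0.912, 0.731, 0.542, 0.347, 0.149, -0.05, -0.249, -0.445, -0.637, -0.823, -1.0, -1.167, -1.323, -1.466, -1.594, -1.707, -1.802, -1.879, -1.938, -1.978, -1.998] (distinct, 3 d.p.).
With N=63: ϑ(G) = 63·(-(-1)*2*cos(pi/63))/(2−(-2*cos(pi/63))) = 63*cos(pi/63)/(cos(pi/63) + 1).
ϑ(G) ≈ 31.480409333.
Sandwich: α(G)=31 ≤ ϑ(G)=63*cos(pi/63)/(cos(pi/63) + 1) ≤ χ(Ḡ)=32 (both strict).

63*cos(pi/63)/(cos(pi/63) + 1)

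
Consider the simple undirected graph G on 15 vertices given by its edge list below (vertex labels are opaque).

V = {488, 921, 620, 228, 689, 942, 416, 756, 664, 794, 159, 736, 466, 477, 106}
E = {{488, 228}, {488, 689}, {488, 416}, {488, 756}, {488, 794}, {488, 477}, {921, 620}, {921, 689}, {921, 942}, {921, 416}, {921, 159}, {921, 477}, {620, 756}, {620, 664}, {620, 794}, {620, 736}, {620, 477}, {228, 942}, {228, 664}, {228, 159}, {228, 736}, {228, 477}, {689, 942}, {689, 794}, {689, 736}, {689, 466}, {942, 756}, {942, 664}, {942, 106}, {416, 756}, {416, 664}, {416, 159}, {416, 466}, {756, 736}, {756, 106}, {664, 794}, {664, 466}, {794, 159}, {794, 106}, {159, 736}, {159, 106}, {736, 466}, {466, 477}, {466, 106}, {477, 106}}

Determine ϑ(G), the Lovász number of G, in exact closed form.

deg(477) = 6; N(477) = {488, 921, 620, 228, 466, 106}.
N(416) = {488, 921, 756, 664, 159, 466}, |N(416)| = 6.
N(159) = {921, 228, 416, 794, 736, 106}, |N(159)| = 6.
deg(756) = 6; N(756) = {488, 620, 942, 416, 736, 106}.
G on 15 vertices is 6-regular; Kneser K(6,2) on C(6,2)=15 vertices.
The 3 distinct eigenvalues: [6.0, 1.0, -3.0].
−15·(-3) / ((6)−(-3)) = 5 = ϑ(G).
Numerically 5.0000.

5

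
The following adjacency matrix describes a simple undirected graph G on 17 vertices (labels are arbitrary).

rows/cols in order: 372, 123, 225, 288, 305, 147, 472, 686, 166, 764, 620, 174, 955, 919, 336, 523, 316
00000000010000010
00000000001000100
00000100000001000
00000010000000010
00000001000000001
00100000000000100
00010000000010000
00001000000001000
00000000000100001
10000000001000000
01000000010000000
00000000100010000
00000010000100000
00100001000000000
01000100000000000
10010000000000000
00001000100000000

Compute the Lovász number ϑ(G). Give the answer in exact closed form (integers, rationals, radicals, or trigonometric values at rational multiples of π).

17*cos(pi/17)/(cos(pi/17) + 1)

deg(472) = 2; N(472) = {288, 955}.
N(123) = {620, 336}, |N(123)| = 2.
N(955) = {472, 174}, |N(955)| = 2.
deg(225) = 2; N(225) = {147, 919}.
Every vertex has degree 2 (N=17); a single 17-cycle (edge-transitive).
A has 9 distinct eigenvalues ≈ [2.0, 1.86494, 1.47802, 0.89148, 0.18454, -0.54733, -1.20527, -1.70043, -1.96595].
ϑ = −N·λ_min/(λ_max−λ_min) = −17·(-2*cos(pi/17))/(2−(-2*cos(pi/17))) = 17*cos(pi/17)/(cos(pi/17) + 1).
≈ 8.427014 (to 6 d.p.).
Lovász sandwich 8 ≤ 17*cos(pi/17)/(cos(pi/17) + 1) ≤ 9: both strict.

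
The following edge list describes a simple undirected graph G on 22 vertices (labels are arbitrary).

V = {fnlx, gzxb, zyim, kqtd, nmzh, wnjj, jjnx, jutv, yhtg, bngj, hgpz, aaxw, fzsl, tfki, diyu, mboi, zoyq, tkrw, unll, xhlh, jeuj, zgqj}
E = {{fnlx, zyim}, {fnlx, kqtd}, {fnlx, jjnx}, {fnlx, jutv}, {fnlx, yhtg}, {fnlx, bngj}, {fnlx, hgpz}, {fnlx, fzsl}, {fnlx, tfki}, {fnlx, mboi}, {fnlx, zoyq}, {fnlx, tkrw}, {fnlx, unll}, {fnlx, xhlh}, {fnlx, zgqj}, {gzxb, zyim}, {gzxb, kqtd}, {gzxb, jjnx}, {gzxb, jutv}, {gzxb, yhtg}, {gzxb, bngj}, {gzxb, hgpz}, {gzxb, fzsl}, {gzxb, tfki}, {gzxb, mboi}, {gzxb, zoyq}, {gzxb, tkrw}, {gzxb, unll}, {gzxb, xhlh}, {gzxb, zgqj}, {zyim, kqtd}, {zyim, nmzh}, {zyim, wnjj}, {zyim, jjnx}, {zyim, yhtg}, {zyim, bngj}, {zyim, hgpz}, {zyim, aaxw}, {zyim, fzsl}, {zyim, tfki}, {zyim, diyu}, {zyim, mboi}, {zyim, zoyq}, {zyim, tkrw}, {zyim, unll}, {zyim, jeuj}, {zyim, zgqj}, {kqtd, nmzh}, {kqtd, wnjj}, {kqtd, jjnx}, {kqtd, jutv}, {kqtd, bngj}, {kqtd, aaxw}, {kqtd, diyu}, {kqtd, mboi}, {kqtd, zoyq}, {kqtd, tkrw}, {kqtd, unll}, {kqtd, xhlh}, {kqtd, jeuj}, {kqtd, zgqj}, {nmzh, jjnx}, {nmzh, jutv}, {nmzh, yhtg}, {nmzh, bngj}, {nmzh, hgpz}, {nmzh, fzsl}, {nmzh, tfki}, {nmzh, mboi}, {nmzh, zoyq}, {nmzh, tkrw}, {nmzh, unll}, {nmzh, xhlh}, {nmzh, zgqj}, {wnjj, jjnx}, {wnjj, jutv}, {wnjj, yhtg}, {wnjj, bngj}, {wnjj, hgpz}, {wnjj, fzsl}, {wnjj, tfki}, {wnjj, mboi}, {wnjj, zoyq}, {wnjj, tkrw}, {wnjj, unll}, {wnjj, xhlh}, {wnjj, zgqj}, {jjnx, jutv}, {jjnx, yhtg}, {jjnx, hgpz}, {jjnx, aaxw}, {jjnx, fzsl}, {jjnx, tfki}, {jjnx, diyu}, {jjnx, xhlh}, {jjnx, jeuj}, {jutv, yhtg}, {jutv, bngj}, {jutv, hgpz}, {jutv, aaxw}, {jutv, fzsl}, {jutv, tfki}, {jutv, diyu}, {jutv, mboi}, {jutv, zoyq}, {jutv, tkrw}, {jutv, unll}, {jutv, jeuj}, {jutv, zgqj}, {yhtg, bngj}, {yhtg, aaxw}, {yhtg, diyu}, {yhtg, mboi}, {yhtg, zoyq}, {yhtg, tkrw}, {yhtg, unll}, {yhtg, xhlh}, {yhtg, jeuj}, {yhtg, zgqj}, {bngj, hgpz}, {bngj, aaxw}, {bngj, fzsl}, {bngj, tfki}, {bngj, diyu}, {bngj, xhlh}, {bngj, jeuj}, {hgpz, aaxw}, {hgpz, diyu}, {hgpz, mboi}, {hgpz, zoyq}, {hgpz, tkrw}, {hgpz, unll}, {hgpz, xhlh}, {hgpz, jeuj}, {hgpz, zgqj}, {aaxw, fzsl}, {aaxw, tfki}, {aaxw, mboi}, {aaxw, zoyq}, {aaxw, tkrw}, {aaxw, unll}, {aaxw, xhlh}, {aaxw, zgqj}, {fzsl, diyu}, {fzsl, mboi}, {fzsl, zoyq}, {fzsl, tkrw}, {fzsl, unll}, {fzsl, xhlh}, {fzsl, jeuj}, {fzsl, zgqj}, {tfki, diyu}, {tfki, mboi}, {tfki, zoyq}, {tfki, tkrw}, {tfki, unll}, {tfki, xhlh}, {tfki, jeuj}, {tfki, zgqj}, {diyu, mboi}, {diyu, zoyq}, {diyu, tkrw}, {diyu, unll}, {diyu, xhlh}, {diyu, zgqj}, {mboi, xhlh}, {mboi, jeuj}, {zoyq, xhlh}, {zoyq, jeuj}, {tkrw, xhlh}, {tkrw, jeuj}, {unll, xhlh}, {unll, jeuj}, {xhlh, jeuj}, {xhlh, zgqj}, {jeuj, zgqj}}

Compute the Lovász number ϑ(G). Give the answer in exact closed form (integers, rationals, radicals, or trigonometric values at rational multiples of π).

deg(unll) = 15; N(unll) = {fnlx, gzxb, zyim, kqtd, nmzh, wnjj, jutv, yhtg, hgpz, aaxw, fzsl, tfki, diyu, xhlh, jeuj}.
N(yhtg) = {fnlx, gzxb, zyim, nmzh, wnjj, jjnx, jutv, bngj, aaxw, diyu, mboi, zoyq, tkrw, unll, xhlh, jeuj, zgqj}, |N(yhtg)| = 17.
Vertex fzsl has 17 neighbors: fnlx, gzxb, zyim, nmzh, wnjj, jjnx, jutv, bngj, aaxw, diyu, mboi, zoyq, tkrw, unll, xhlh, jeuj, zgqj.
N(kqtd) = {fnlx, gzxb, zyim, nmzh, wnjj, jjnx, jutv, bngj, aaxw, diyu, mboi, zoyq, tkrw, unll, xhlh, jeuj, zgqj}, |N(kqtd)| = 17.
K_{7,7,5,3} (perfect); ϑ(G) = α(G) = max{7,7,5,3} = 7.
≈ 7.000000 (to 6 d.p.).
Lovász sandwich 7 ≤ 7 ≤ 7: collapsed.

7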